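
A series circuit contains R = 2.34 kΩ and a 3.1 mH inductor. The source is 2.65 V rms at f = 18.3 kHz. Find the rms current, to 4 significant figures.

ω = 2πf = 115000 rad/s
X_L = ωL = 356.4 Ω
Z = 2340 + j356.4 Ω
|Z| = √(2340² + 356.4²) = 2367 Ω
I = V/|Z| = 2.65/2367 = 1.120 mA

1.120 mA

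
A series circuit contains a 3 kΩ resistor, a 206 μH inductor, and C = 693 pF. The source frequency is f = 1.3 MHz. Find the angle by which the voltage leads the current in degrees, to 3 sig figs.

26.7°

ω = 2πf = 8.168e+06 rad/s
X_L = ωL = 1680 Ω
X_C = 1/(ωC) = 177 Ω
Net reactance X = X_L − X_C = 1510 Ω
Z = 3000 + j1510 Ω
|Z| = √(3000² + 1510²) = 3360 Ω
∠Z = arctan(1510/3000) = 26.7°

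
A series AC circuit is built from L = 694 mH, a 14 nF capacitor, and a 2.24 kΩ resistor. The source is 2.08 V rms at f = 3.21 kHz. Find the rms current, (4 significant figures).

194.5 μA

ω = 2πf = 20170 rad/s
X_L = ωL = 14000 Ω
X_C = 1/(ωC) = 3541 Ω
Net reactance X = X_L − X_C = 10460 Ω
Z = 2240 + j10460 Ω
|Z| = √(2240² + 10460²) = 10690 Ω
I = V/|Z| = 2.08/10690 = 194.5 μA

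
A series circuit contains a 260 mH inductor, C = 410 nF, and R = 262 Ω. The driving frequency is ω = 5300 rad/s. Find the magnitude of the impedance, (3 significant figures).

954 Ω

X_L = ωL = 1380 Ω
X_C = 1/(ωC) = 460 Ω
Net reactance X = X_L − X_C = 918 Ω
Z = 262 + j918 Ω
|Z| = √(262² + 918²) = 954 Ω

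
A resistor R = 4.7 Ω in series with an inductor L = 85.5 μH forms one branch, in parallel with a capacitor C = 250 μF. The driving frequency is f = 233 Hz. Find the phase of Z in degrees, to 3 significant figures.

-59.5°

ω = 2πf = 1464 rad/s
X_L = ωL = 0.125 Ω
X_C = 1/(ωC) = 2.73 Ω
Branch 1 (R+jX_L): Z₁ = 4.70 + j0.125 Ω, |Z₁| = 4.70 Ω
Branch 2 (−jX_C): Z₂ = −j2.73 Ω
Parallel: Z = Z₁Z₂/(Z₁+Z₂), |Z| = 2.39 Ω, ∠Z = -59.5°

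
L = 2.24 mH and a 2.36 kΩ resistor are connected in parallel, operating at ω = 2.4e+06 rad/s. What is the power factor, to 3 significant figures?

X_L = ωL = 5380 Ω
Parallel: admittances add. Y = 1/R + 1/(jωL)
Y = (0.000424 − j0.000186) S
|Y| = 0.000463 S → |Z| = 1/|Y| = 2160 Ω, ∠Z = −∠Y = 23.7°
cos φ = cos(23.7°) = 0.916

0.916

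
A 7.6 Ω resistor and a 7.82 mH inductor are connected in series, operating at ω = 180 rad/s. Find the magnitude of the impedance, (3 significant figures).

X_L = ωL = 1.41 Ω
Z = 7.60 + j1.41 Ω
|Z| = √(7.60² + 1.41²) = 7.73 Ω

7.73 Ω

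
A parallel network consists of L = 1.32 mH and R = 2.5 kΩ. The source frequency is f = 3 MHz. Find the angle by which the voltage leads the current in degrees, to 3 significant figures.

5.74°

ω = 2πf = 1.885e+07 rad/s
X_L = ωL = 24900 Ω
Parallel: admittances add. Y = 1/R + 1/(jωL)
Y = (0.000400 − j4.02e-05) S
|Y| = 0.000402 S → |Z| = 1/|Y| = 2490 Ω, ∠Z = −∠Y = 5.74°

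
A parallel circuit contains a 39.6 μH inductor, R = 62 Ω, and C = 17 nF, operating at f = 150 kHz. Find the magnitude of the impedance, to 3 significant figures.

51.6 Ω

ω = 2πf = 942500 rad/s
X_L = ωL = 37.3 Ω
X_C = 1/(ωC) = 62.4 Ω
Parallel: admittances add. Y = 1/R + 1/(jωL) + jωC
Y = (0.0161 − j0.0108) S
|Y| = 0.0194 S → |Z| = 1/|Y| = 51.6 Ω, ∠Z = −∠Y = 33.7°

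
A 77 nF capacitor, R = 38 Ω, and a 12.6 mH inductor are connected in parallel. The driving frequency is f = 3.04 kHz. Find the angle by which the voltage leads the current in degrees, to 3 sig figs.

ω = 2πf = 19100 rad/s
X_L = ωL = 241 Ω
X_C = 1/(ωC) = 680 Ω
Parallel: admittances add. Y = 1/R + 1/(jωL) + jωC
Y = (0.0263 − j0.00268) S
|Y| = 0.0265 S → |Z| = 1/|Y| = 37.8 Ω, ∠Z = −∠Y = 5.82°

5.82°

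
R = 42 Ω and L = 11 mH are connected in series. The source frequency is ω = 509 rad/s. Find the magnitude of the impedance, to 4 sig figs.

42.37 Ω

X_L = ωL = 5.599 Ω
Z = 42.00 + j5.599 Ω
|Z| = √(42.00² + 5.599²) = 42.37 Ω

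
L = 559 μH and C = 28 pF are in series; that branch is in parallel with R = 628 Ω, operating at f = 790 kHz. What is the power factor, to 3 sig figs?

ω = 2πf = 4.964e+06 rad/s
X_L = ωL = 2770 Ω
X_C = 1/(ωC) = 7200 Ω
Branch 1: Z₁ = R = 628 Ω
Branch 2 (series LC): Z₂ = j(X_L − X_C) = −j4420 Ω
Parallel: Z = Z₁Z₂/(Z₁+Z₂), |Z| = 622 Ω, ∠Z = -8.09°
cos φ = cos(-8.09°) = 0.990

0.990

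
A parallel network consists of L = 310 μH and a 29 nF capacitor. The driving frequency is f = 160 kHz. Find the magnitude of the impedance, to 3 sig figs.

38.5 Ω

ω = 2πf = 1.005e+06 rad/s
X_L = ωL = 312 Ω
X_C = 1/(ωC) = 34.3 Ω
Parallel: admittances add. Y = 1/(jωL) + jωC
Y = (0 + j0.0259) S
|Y| = 0.0259 S → |Z| = 1/|Y| = 38.5 Ω, ∠Z = −∠Y = -90.0°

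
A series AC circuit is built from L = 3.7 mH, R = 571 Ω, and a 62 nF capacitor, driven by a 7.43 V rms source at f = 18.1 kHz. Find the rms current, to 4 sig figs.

ω = 2πf = 113700 rad/s
X_L = ωL = 420.8 Ω
X_C = 1/(ωC) = 141.8 Ω
Net reactance X = X_L − X_C = 279.0 Ω
Z = 571.0 + j279.0 Ω
|Z| = √(571.0² + 279.0²) = 635.5 Ω
I = V/|Z| = 7.43/635.5 = 11.69 mA

11.69 mA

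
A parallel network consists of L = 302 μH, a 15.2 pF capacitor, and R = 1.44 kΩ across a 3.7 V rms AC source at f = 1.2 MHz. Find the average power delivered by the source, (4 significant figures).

ω = 2πf = 7.54e+06 rad/s
X_L = ωL = 2277 Ω
X_C = 1/(ωC) = 8726 Ω
Parallel: admittances add. Y = 1/R + 1/(jωL) + jωC
Y = (0.0006944 − j0.0003246) S
|Y| = 0.0007665 S → |Z| = 1/|Y| = 1305 Ω, ∠Z = −∠Y = 25.05°
I = V/|Z| = 2.836 mA
P = VI cos φ = 3.7 × 0.002836 × cos(25.05°) = 9.507 mW

9.507 mW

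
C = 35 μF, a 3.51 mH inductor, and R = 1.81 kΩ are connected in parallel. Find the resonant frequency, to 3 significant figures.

ω₀ = 1/√(LC) = 1/√(0.00351 × 3.5e-05) = 2853 rad/s
f₀ = ω₀/(2π) = 454 Hz

454 Hz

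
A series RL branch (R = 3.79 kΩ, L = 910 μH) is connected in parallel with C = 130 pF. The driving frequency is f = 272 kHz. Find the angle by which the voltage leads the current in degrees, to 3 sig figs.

-29.8°

ω = 2πf = 1.709e+06 rad/s
X_L = ωL = 1560 Ω
X_C = 1/(ωC) = 4500 Ω
Branch 1 (R+jX_L): Z₁ = 3790 + j1560 Ω, |Z₁| = 4100 Ω
Branch 2 (−jX_C): Z₂ = −j4500 Ω
Parallel: Z = Z₁Z₂/(Z₁+Z₂), |Z| = 3840 Ω, ∠Z = -29.8°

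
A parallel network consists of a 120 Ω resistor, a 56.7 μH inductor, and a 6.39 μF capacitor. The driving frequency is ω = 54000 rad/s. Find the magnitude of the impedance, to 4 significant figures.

49.39 Ω

X_L = ωL = 3.062 Ω
X_C = 1/(ωC) = 2.898 Ω
Parallel: admittances add. Y = 1/R + 1/(jωL) + jωC
Y = (0.008333 + j0.01845) S
|Y| = 0.02025 S → |Z| = 1/|Y| = 49.39 Ω, ∠Z = −∠Y = -65.70°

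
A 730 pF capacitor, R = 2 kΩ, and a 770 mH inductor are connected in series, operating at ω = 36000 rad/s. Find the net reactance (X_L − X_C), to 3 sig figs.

-10300 Ω

X_L = ωL = 27700 Ω
X_C = 1/(ωC) = 38100 Ω
X = 27700 − 38100 = -10300 Ω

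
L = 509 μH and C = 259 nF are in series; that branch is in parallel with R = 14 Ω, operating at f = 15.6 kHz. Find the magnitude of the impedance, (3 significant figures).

8.40 Ω

ω = 2πf = 98020 rad/s
X_L = ωL = 49.9 Ω
X_C = 1/(ωC) = 39.4 Ω
Branch 1: Z₁ = R = 14.0 Ω
Branch 2 (series LC): Z₂ = j(X_L − X_C) = j10.5 Ω
Parallel: Z = Z₁Z₂/(Z₁+Z₂), |Z| = 8.40 Ω, ∠Z = 53.1°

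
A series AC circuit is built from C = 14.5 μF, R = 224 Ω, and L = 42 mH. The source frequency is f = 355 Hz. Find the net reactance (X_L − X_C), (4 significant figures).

62.76 Ω

ω = 2πf = 2231 rad/s
X_L = ωL = 93.68 Ω
X_C = 1/(ωC) = 30.92 Ω
X = 93.68 − 30.92 = 62.76 Ω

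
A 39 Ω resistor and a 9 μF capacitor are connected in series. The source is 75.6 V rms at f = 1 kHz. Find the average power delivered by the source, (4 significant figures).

ω = 2πf = 6283 rad/s
X_C = 1/(ωC) = 17.68 Ω
Z = 39.00 − j17.68 Ω
|Z| = √(39.00² + 17.68²) = 42.82 Ω
∠Z = arctan(-17.68/39.00) = -24.39°
I = V/|Z| = 1.765 A
P = VI cos φ = 75.6 × 1.765 × cos(-24.39°) = 121.6 W

121.6 W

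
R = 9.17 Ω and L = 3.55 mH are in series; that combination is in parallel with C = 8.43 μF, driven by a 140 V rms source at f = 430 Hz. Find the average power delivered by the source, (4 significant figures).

1.021 kW

ω = 2πf = 2702 rad/s
X_L = ωL = 9.591 Ω
X_C = 1/(ωC) = 43.91 Ω
Branch 1 (R+jX_L): Z₁ = 9.170 + j9.591 Ω, |Z₁| = 13.27 Ω
Branch 2 (−jX_C): Z₂ = −j43.91 Ω
Parallel: Z = Z₁Z₂/(Z₁+Z₂), |Z| = 16.40 Ω, ∠Z = 31.32°
I = V/|Z| = 8.535 A
P = VI cos φ = 140 × 8.535 × cos(31.32°) = 1.021 kW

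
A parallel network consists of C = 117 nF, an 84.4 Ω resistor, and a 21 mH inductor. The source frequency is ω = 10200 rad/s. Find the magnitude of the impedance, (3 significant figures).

X_L = ωL = 214 Ω
X_C = 1/(ωC) = 838 Ω
Parallel: admittances add. Y = 1/R + 1/(jωL) + jωC
Y = (0.0118 − j0.00348) S
|Y| = 0.0123 S → |Z| = 1/|Y| = 81.0 Ω, ∠Z = −∠Y = 16.3°

81.0 Ω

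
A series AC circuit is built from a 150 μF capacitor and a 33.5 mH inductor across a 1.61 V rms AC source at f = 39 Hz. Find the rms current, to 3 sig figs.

84.8 mA

ω = 2πf = 245.0 rad/s
X_L = ωL = 8.21 Ω
X_C = 1/(ωC) = 27.2 Ω
Net reactance X = X_L − X_C = -19.0 Ω
Z = − j19.0 Ω
|Z| = √(0² + 19.0²) = 19.0 Ω
I = V/|Z| = 1.61/19.0 = 84.8 mA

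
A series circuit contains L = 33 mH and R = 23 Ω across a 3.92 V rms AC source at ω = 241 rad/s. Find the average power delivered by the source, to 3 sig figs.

X_L = ωL = 7.95 Ω
Z = 23.0 + j7.95 Ω
|Z| = √(23.0² + 7.95²) = 24.3 Ω
∠Z = arctan(7.95/23.0) = 19.1°
I = V/|Z| = 161 mA
P = VI cos φ = 3.92 × 0.161 × cos(19.1°) = 597 mW

597 mW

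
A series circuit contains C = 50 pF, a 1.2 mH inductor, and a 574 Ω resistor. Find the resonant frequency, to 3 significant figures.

ω₀ = 1/√(LC) = 1/√(0.0012 × 5e-11) = 4.082e+06 rad/s
f₀ = ω₀/(2π) = 650 kHz

650 kHz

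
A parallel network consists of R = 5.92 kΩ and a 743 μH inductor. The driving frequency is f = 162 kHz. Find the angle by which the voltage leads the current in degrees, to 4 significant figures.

ω = 2πf = 1.018e+06 rad/s
X_L = ωL = 756.3 Ω
Parallel: admittances add. Y = 1/R + 1/(jωL)
Y = (0.0001689 − j0.001322) S
|Y| = 0.001333 S → |Z| = 1/|Y| = 750.2 Ω, ∠Z = −∠Y = 82.72°

82.72°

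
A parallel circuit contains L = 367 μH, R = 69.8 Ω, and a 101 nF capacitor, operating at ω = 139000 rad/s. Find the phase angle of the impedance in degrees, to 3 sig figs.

X_L = ωL = 51.0 Ω
X_C = 1/(ωC) = 71.2 Ω
Parallel: admittances add. Y = 1/R + 1/(jωL) + jωC
Y = (0.0143 − j0.00556) S
|Y| = 0.0154 S → |Z| = 1/|Y| = 65.1 Ω, ∠Z = −∠Y = 21.2°

21.2°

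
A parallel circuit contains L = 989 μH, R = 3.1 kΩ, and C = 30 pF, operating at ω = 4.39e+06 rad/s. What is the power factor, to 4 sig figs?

X_L = ωL = 4342 Ω
X_C = 1/(ωC) = 7593 Ω
Parallel: admittances add. Y = 1/R + 1/(jωL) + jωC
Y = (0.0003226 − j9.862e-05) S
|Y| = 0.0003373 S → |Z| = 1/|Y| = 2965 Ω, ∠Z = −∠Y = 17.00°
cos φ = cos(17.00°) = 0.9563

0.9563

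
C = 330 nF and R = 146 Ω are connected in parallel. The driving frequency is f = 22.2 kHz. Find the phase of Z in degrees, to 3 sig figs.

ω = 2πf = 139500 rad/s
X_C = 1/(ωC) = 21.7 Ω
Parallel: admittances add. Y = 1/R + jωC
Y = (0.00685 + j0.0460) S
|Y| = 0.0465 S → |Z| = 1/|Y| = 21.5 Ω, ∠Z = −∠Y = -81.5°

-81.5°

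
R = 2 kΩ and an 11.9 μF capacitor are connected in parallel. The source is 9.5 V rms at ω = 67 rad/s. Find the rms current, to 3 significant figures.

8.94 mA

X_C = 1/(ωC) = 1250 Ω
Parallel: admittances add. Y = 1/R + jωC
Y = (0.000500 + j0.000797) S
|Y| = 0.000941 S → |Z| = 1/|Y| = 1060 Ω, ∠Z = −∠Y = -57.9°
I = V/|Z| = 9.5/1060 = 8.94 mA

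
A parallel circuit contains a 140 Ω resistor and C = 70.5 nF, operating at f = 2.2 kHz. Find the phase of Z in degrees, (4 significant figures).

-7.769°

ω = 2πf = 13820 rad/s
X_C = 1/(ωC) = 1026 Ω
Parallel: admittances add. Y = 1/R + jωC
Y = (0.007143 + j0.0009745) S
|Y| = 0.007209 S → |Z| = 1/|Y| = 138.7 Ω, ∠Z = −∠Y = -7.769°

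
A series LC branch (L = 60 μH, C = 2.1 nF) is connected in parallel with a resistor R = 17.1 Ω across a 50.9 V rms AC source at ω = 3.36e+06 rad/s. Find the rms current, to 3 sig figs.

3.10 A

X_L = ωL = 202 Ω
X_C = 1/(ωC) = 142 Ω
Branch 1: Z₁ = R = 17.1 Ω
Branch 2 (series LC): Z₂ = j(X_L − X_C) = j59.9 Ω
Parallel: Z = Z₁Z₂/(Z₁+Z₂), |Z| = 16.4 Ω, ∠Z = 15.9°
I = V/|Z| = 50.9/16.4 = 3.10 A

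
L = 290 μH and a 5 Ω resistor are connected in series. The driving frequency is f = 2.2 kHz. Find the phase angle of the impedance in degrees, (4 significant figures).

38.72°

ω = 2πf = 13820 rad/s
X_L = ωL = 4.009 Ω
Z = 5.000 + j4.009 Ω
|Z| = √(5.000² + 4.009²) = 6.409 Ω
∠Z = arctan(4.009/5.000) = 38.72°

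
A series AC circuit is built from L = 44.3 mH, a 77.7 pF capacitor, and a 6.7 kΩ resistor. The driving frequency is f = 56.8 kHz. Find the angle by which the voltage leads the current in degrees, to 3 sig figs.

-71.7°

ω = 2πf = 356900 rad/s
X_L = ωL = 15800 Ω
X_C = 1/(ωC) = 36100 Ω
Net reactance X = X_L − X_C = -20300 Ω
Z = 6700 − j20300 Ω
|Z| = √(6700² + 20300²) = 21300 Ω
∠Z = arctan(-20300/6700) = -71.7°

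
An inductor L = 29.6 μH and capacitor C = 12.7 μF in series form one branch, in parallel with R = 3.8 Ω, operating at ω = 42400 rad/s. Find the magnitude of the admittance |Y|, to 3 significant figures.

X_L = ωL = 1.26 Ω
X_C = 1/(ωC) = 1.86 Ω
Branch 1: Z₁ = R = 3.80 Ω
Branch 2 (series LC): Z₂ = j(X_L − X_C) = −j0.602 Ω
Parallel: Z = Z₁Z₂/(Z₁+Z₂), |Z| = 0.595 Ω, ∠Z = -81.0°
|Y| = 1/|Z| = 1.68 S

1.68 S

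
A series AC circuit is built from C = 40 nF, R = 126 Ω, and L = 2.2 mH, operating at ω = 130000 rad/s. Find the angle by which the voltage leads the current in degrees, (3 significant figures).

36.6°

X_L = ωL = 286 Ω
X_C = 1/(ωC) = 192 Ω
Net reactance X = X_L − X_C = 93.7 Ω
Z = 126 + j93.7 Ω
|Z| = √(126² + 93.7²) = 157 Ω
∠Z = arctan(93.7/126) = 36.6°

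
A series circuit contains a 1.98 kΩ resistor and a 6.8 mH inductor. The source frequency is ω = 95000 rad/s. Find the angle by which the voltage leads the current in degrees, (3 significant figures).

18.1°

X_L = ωL = 646 Ω
Z = 1980 + j646 Ω
|Z| = √(1980² + 646²) = 2080 Ω
∠Z = arctan(646/1980) = 18.1°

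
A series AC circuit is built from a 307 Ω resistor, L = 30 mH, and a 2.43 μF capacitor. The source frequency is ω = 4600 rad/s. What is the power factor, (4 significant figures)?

X_L = ωL = 138.0 Ω
X_C = 1/(ωC) = 89.46 Ω
Net reactance X = X_L − X_C = 48.54 Ω
Z = 307.0 + j48.54 Ω
|Z| = √(307.0² + 48.54²) = 310.8 Ω
∠Z = arctan(48.54/307.0) = 8.984°
cos φ = cos(8.984°) = 0.9877

0.9877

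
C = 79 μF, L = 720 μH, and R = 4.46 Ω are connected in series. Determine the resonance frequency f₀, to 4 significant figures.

ω₀ = 1/√(LC) = 1/√(0.00072 × 7.9e-05) = 4193 rad/s
f₀ = ω₀/(2π) = 667.3 Hz

667.3 Hz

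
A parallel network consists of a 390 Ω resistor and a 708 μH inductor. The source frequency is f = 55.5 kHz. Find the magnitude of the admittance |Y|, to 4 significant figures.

4.794 mS

ω = 2πf = 348700 rad/s
X_L = ωL = 246.9 Ω
Parallel: admittances add. Y = 1/R + 1/(jωL)
Y = (0.002564 − j0.004050) S
|Y| = 0.004794 S → |Z| = 1/|Y| = 208.6 Ω, ∠Z = −∠Y = 57.66°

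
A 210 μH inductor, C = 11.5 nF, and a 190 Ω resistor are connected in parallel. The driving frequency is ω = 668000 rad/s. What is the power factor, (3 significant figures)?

0.995

X_L = ωL = 140 Ω
X_C = 1/(ωC) = 130 Ω
Parallel: admittances add. Y = 1/R + 1/(jωL) + jωC
Y = (0.00526 + j0.000553) S
|Y| = 0.00529 S → |Z| = 1/|Y| = 189 Ω, ∠Z = −∠Y = -6.00°
cos φ = cos(-6.00°) = 0.995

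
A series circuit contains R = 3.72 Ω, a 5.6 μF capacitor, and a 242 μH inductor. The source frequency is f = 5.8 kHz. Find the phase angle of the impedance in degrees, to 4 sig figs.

46.49°

ω = 2πf = 36440 rad/s
X_L = ωL = 8.819 Ω
X_C = 1/(ωC) = 4.900 Ω
Net reactance X = X_L − X_C = 3.919 Ω
Z = 3.720 + j3.919 Ω
|Z| = √(3.720² + 3.919²) = 5.403 Ω
∠Z = arctan(3.919/3.720) = 46.49°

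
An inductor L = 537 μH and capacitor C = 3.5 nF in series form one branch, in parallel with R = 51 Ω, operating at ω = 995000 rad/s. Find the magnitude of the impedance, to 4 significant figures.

49.95 Ω

X_L = ωL = 534.3 Ω
X_C = 1/(ωC) = 287.2 Ω
Branch 1: Z₁ = R = 51.00 Ω
Branch 2 (series LC): Z₂ = j(X_L − X_C) = j247.2 Ω
Parallel: Z = Z₁Z₂/(Z₁+Z₂), |Z| = 49.95 Ω, ∠Z = 11.66°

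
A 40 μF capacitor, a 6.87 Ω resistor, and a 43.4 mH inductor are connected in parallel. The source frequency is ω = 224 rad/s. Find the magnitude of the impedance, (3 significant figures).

5.77 Ω

X_L = ωL = 9.72 Ω
X_C = 1/(ωC) = 112 Ω
Parallel: admittances add. Y = 1/R + 1/(jωL) + jωC
Y = (0.146 − j0.0939) S
|Y| = 0.173 S → |Z| = 1/|Y| = 5.77 Ω, ∠Z = −∠Y = 32.8°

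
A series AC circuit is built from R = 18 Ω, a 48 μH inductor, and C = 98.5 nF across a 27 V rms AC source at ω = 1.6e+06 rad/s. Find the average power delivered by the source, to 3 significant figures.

2.48 W

X_L = ωL = 76.8 Ω
X_C = 1/(ωC) = 6.35 Ω
Net reactance X = X_L − X_C = 70.5 Ω
Z = 18.0 + j70.5 Ω
|Z| = √(18.0² + 70.5²) = 72.7 Ω
∠Z = arctan(70.5/18.0) = 75.7°
I = V/|Z| = 371 mA
P = VI cos φ = 27 × 0.371 × cos(75.7°) = 2.48 W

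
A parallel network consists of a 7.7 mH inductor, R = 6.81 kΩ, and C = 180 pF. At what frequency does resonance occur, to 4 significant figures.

135.2 kHz

ω₀ = 1/√(LC) = 1/√(0.0077 × 1.8e-10) = 849400 rad/s
f₀ = ω₀/(2π) = 135.2 kHz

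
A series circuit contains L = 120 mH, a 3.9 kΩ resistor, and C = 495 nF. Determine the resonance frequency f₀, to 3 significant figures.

ω₀ = 1/√(LC) = 1/√(0.12 × 4.95e-07) = 4103 rad/s
f₀ = ω₀/(2π) = 653 Hz

653 Hz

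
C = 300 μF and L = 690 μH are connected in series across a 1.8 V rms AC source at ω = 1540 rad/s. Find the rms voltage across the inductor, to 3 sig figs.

X_L = ωL = 1.06 Ω
X_C = 1/(ωC) = 2.16 Ω
Net reactance X = X_L − X_C = -1.10 Ω
Z = − j1.10 Ω
|Z| = √(0² + 1.10²) = 1.10 Ω
I = V/|Z| = 1.63 A
V_L = I·|Z_L| = 1.63 × 1.06 = 1.74 V

1.74 V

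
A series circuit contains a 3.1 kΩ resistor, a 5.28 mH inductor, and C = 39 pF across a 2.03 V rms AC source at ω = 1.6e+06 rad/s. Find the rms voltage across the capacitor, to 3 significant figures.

3.97 V

X_L = ωL = 8450 Ω
X_C = 1/(ωC) = 16000 Ω
Net reactance X = X_L − X_C = -7580 Ω
Z = 3100 − j7580 Ω
|Z| = √(3100² + 7580²) = 8190 Ω
I = V/|Z| = 248 μA
V_C = I·|Z_C| = 0.000248 × 16000 = 3.97 V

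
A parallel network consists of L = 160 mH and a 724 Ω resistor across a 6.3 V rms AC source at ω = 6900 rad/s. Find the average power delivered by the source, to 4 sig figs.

54.82 mW

X_L = ωL = 1104 Ω
Parallel: admittances add. Y = 1/R + 1/(jωL)
Y = (0.001381 − j0.0009058) S
|Y| = 0.001652 S → |Z| = 1/|Y| = 605.4 Ω, ∠Z = −∠Y = 33.26°
I = V/|Z| = 10.41 mA
P = VI cos φ = 6.3 × 0.01041 × cos(33.26°) = 54.82 mW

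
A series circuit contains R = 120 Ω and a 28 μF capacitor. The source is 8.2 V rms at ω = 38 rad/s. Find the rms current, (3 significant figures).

X_C = 1/(ωC) = 940 Ω
Z = 120 − j940 Ω
|Z| = √(120² + 940²) = 947 Ω
I = V/|Z| = 8.2/947 = 8.65 mA

8.65 mA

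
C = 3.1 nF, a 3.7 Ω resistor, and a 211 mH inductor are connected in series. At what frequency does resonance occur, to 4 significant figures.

6.223 kHz

ω₀ = 1/√(LC) = 1/√(0.211 × 3.1e-09) = 39100 rad/s
f₀ = ω₀/(2π) = 6.223 kHz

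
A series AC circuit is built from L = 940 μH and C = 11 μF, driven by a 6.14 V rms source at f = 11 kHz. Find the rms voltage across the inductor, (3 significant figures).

6.27 V

ω = 2πf = 69120 rad/s
X_L = ωL = 65.0 Ω
X_C = 1/(ωC) = 1.32 Ω
Net reactance X = X_L − X_C = 63.7 Ω
Z = j63.7 Ω
|Z| = √(0² + 63.7²) = 63.7 Ω
I = V/|Z| = 96.5 mA
V_L = I·|Z_L| = 0.0965 × 65.0 = 6.27 V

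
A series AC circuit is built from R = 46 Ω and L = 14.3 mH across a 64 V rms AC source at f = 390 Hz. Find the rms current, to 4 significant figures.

ω = 2πf = 2450 rad/s
X_L = ωL = 35.04 Ω
Z = 46.00 + j35.04 Ω
|Z| = √(46.00² + 35.04²) = 57.83 Ω
I = V/|Z| = 64/57.83 = 1.107 A

1.107 A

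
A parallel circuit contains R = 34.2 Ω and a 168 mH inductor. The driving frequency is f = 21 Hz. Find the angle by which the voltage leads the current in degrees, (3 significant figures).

57.1°

ω = 2πf = 131.9 rad/s
X_L = ωL = 22.2 Ω
Parallel: admittances add. Y = 1/R + 1/(jωL)
Y = (0.0292 − j0.0451) S
|Y| = 0.0538 S → |Z| = 1/|Y| = 18.6 Ω, ∠Z = −∠Y = 57.1°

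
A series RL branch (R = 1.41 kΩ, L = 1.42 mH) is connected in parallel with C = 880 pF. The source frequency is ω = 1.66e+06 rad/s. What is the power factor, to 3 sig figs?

X_L = ωL = 2360 Ω
X_C = 1/(ωC) = 685 Ω
Branch 1 (R+jX_L): Z₁ = 1410 + j2360 Ω, |Z₁| = 2750 Ω
Branch 2 (−jX_C): Z₂ = −j685 Ω
Parallel: Z = Z₁Z₂/(Z₁+Z₂), |Z| = 859 Ω, ∠Z = -80.8°
cos φ = cos(-80.8°) = 0.161

0.161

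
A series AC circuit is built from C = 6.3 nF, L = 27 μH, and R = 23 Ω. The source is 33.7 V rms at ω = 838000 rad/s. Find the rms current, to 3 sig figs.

X_L = ωL = 22.6 Ω
X_C = 1/(ωC) = 189 Ω
Net reactance X = X_L − X_C = -167 Ω
Z = 23.0 − j167 Ω
|Z| = √(23.0² + 167²) = 168 Ω
I = V/|Z| = 33.7/168 = 200 mA

200 mA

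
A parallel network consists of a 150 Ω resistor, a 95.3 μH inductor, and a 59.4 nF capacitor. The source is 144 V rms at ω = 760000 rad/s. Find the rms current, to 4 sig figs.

X_L = ωL = 72.43 Ω
X_C = 1/(ωC) = 22.15 Ω
Parallel: admittances add. Y = 1/R + 1/(jωL) + jωC
Y = (0.006667 + j0.03134) S
|Y| = 0.03204 S → |Z| = 1/|Y| = 31.21 Ω, ∠Z = −∠Y = -77.99°
I = V/|Z| = 144/31.21 = 4.614 A

4.614 A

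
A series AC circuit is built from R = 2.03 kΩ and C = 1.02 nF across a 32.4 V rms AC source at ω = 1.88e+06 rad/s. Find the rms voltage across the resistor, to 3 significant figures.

31.4 V

X_C = 1/(ωC) = 521 Ω
Z = 2030 − j521 Ω
|Z| = √(2030² + 521²) = 2100 Ω
I = V/|Z| = 15.5 mA
V_R = I·|Z_R| = 0.0155 × 2030 = 31.4 V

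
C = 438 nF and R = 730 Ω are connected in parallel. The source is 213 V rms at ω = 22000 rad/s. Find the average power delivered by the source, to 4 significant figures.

X_C = 1/(ωC) = 103.8 Ω
Parallel: admittances add. Y = 1/R + jωC
Y = (0.001370 + j0.009636) S
|Y| = 0.009733 S → |Z| = 1/|Y| = 102.7 Ω, ∠Z = −∠Y = -81.91°
I = V/|Z| = 2.073 A
P = VI cos φ = 213 × 2.073 × cos(-81.91°) = 62.15 W

62.15 W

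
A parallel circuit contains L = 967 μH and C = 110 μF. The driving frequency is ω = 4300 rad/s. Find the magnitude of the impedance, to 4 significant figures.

4.301 Ω

X_L = ωL = 4.158 Ω
X_C = 1/(ωC) = 2.114 Ω
Parallel: admittances add. Y = 1/(jωL) + jωC
Y = (0 + j0.2325) S
|Y| = 0.2325 S → |Z| = 1/|Y| = 4.301 Ω, ∠Z = −∠Y = -90.00°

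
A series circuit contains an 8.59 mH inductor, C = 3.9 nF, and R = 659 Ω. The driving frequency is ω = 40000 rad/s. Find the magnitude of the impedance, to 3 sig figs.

X_L = ωL = 344 Ω
X_C = 1/(ωC) = 6410 Ω
Net reactance X = X_L − X_C = -6070 Ω
Z = 659 − j6070 Ω
|Z| = √(659² + 6070²) = 6100 Ω

6100 Ω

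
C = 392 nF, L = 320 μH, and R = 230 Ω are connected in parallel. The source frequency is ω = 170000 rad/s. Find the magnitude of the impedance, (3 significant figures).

20.6 Ω

X_L = ωL = 54.4 Ω
X_C = 1/(ωC) = 15.0 Ω
Parallel: admittances add. Y = 1/R + 1/(jωL) + jωC
Y = (0.00435 + j0.0483) S
|Y| = 0.0485 S → |Z| = 1/|Y| = 20.6 Ω, ∠Z = −∠Y = -84.9°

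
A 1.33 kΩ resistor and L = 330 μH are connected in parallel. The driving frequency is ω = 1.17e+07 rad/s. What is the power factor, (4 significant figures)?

0.9455

X_L = ωL = 3861 Ω
Parallel: admittances add. Y = 1/R + 1/(jωL)
Y = (0.0007519 − j0.0002590) S
|Y| = 0.0007952 S → |Z| = 1/|Y| = 1257 Ω, ∠Z = −∠Y = 19.01°
cos φ = cos(19.01°) = 0.9455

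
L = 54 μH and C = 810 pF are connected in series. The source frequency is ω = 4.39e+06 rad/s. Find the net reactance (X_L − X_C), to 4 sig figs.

-44.16 Ω

X_L = ωL = 237.1 Ω
X_C = 1/(ωC) = 281.2 Ω
X = 237.1 − 281.2 = -44.16 Ω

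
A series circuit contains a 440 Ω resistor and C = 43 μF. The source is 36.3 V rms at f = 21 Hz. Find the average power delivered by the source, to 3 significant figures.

2.58 W

ω = 2πf = 131.9 rad/s
X_C = 1/(ωC) = 176 Ω
Z = 440 − j176 Ω
|Z| = √(440² + 176²) = 474 Ω
∠Z = arctan(-176/440) = -21.8°
I = V/|Z| = 76.6 mA
P = VI cos φ = 36.3 × 0.0766 × cos(-21.8°) = 2.58 W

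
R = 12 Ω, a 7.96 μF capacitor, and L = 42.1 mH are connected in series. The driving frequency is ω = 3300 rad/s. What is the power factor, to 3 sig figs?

X_L = ωL = 139 Ω
X_C = 1/(ωC) = 38.1 Ω
Net reactance X = X_L − X_C = 101 Ω
Z = 12.0 + j101 Ω
|Z| = √(12.0² + 101²) = 102 Ω
∠Z = arctan(101/12.0) = 83.2°
cos φ = cos(83.2°) = 0.118

0.118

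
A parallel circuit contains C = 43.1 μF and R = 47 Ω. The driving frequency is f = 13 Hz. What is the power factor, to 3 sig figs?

ω = 2πf = 81.68 rad/s
X_C = 1/(ωC) = 284 Ω
Parallel: admittances add. Y = 1/R + jωC
Y = (0.0213 + j0.00352) S
|Y| = 0.0216 S → |Z| = 1/|Y| = 46.4 Ω, ∠Z = −∠Y = -9.40°
cos φ = cos(-9.40°) = 0.987

0.987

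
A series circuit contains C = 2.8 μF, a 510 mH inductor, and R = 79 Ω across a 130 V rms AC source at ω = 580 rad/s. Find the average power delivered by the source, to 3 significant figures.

X_L = ωL = 296 Ω
X_C = 1/(ωC) = 616 Ω
Net reactance X = X_L − X_C = -320 Ω
Z = 79.0 − j320 Ω
|Z| = √(79.0² + 320²) = 330 Ω
∠Z = arctan(-320/79.0) = -76.1°
I = V/|Z| = 394 mA
P = VI cos φ = 130 × 0.394 × cos(-76.1°) = 12.3 W

12.3 W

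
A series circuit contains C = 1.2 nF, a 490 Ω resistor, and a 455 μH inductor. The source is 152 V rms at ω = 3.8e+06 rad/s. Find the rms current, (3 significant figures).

X_L = ωL = 1730 Ω
X_C = 1/(ωC) = 219 Ω
Net reactance X = X_L − X_C = 1510 Ω
Z = 490 + j1510 Ω
|Z| = √(490² + 1510²) = 1590 Ω
I = V/|Z| = 152/1590 = 95.8 mA

95.8 mA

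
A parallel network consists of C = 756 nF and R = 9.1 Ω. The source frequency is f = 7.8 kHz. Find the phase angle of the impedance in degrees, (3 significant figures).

-18.6°

ω = 2πf = 49010 rad/s
X_C = 1/(ωC) = 27.0 Ω
Parallel: admittances add. Y = 1/R + jωC
Y = (0.110 + j0.0371) S
|Y| = 0.116 S → |Z| = 1/|Y| = 8.62 Ω, ∠Z = −∠Y = -18.6°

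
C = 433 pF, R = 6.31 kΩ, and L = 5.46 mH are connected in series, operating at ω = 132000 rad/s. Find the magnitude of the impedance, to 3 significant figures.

17900 Ω

X_L = ωL = 721 Ω
X_C = 1/(ωC) = 17500 Ω
Net reactance X = X_L − X_C = -16800 Ω
Z = 6310 − j16800 Ω
|Z| = √(6310² + 16800²) = 17900 Ω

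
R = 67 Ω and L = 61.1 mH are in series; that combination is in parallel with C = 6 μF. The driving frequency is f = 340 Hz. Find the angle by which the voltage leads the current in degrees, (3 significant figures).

ω = 2πf = 2136 rad/s
X_L = ωL = 131 Ω
X_C = 1/(ωC) = 78.0 Ω
Branch 1 (R+jX_L): Z₁ = 67.0 + j131 Ω, |Z₁| = 147 Ω
Branch 2 (−jX_C): Z₂ = −j78.0 Ω
Parallel: Z = Z₁Z₂/(Z₁+Z₂), |Z| = 134 Ω, ∠Z = -65.3°

-65.3°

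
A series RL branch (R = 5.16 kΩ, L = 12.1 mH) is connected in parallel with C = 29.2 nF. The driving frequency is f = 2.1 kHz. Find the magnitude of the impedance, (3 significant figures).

2350 Ω

ω = 2πf = 13190 rad/s
X_L = ωL = 160 Ω
X_C = 1/(ωC) = 2600 Ω
Branch 1 (R+jX_L): Z₁ = 5160 + j160 Ω, |Z₁| = 5160 Ω
Branch 2 (−jX_C): Z₂ = −j2600 Ω
Parallel: Z = Z₁Z₂/(Z₁+Z₂), |Z| = 2350 Ω, ∠Z = -63.0°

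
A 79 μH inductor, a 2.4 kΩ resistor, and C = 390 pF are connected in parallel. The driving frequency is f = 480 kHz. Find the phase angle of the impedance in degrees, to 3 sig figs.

ω = 2πf = 3.016e+06 rad/s
X_L = ωL = 238 Ω
X_C = 1/(ωC) = 850 Ω
Parallel: admittances add. Y = 1/R + 1/(jωL) + jωC
Y = (0.000417 − j0.00302) S
|Y| = 0.00305 S → |Z| = 1/|Y| = 328 Ω, ∠Z = −∠Y = 82.1°

82.1°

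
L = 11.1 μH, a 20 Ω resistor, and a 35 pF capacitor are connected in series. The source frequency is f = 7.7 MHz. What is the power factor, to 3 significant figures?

ω = 2πf = 4.838e+07 rad/s
X_L = ωL = 537 Ω
X_C = 1/(ωC) = 591 Ω
Net reactance X = X_L − X_C = -53.5 Ω
Z = 20.0 − j53.5 Ω
|Z| = √(20.0² + 53.5²) = 57.1 Ω
∠Z = arctan(-53.5/20.0) = -69.5°
cos φ = cos(-69.5°) = 0.350

0.350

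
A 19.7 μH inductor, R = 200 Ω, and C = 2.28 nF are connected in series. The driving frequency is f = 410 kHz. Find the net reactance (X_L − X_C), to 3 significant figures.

ω = 2πf = 2.576e+06 rad/s
X_L = ωL = 50.7 Ω
X_C = 1/(ωC) = 170 Ω
X = 50.7 − 170 = -120 Ω

-120 Ω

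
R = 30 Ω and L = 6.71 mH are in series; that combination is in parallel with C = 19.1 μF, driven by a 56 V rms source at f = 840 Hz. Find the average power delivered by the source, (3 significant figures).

43.7 W

ω = 2πf = 5278 rad/s
X_L = ωL = 35.4 Ω
X_C = 1/(ωC) = 9.92 Ω
Branch 1 (R+jX_L): Z₁ = 30.0 + j35.4 Ω, |Z₁| = 46.4 Ω
Branch 2 (−jX_C): Z₂ = −j9.92 Ω
Parallel: Z = Z₁Z₂/(Z₁+Z₂), |Z| = 11.7 Ω, ∠Z = -80.6°
I = V/|Z| = 4.79 A
P = VI cos φ = 56 × 4.79 × cos(-80.6°) = 43.7 W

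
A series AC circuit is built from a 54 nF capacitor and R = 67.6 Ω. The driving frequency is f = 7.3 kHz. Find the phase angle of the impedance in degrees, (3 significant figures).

ω = 2πf = 45870 rad/s
X_C = 1/(ωC) = 404 Ω
Z = 67.6 − j404 Ω
|Z| = √(67.6² + 404²) = 409 Ω
∠Z = arctan(-404/67.6) = -80.5°

-80.5°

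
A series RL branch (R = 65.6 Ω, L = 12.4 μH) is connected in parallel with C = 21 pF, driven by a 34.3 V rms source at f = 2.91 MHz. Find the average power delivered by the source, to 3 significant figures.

ω = 2πf = 1.828e+07 rad/s
X_L = ωL = 227 Ω
X_C = 1/(ωC) = 2600 Ω
Branch 1 (R+jX_L): Z₁ = 65.6 + j227 Ω, |Z₁| = 236 Ω
Branch 2 (−jX_C): Z₂ = −j2600 Ω
Parallel: Z = Z₁Z₂/(Z₁+Z₂), |Z| = 258 Ω, ∠Z = 72.3°
I = V/|Z| = 133 mA
P = VI cos φ = 34.3 × 0.133 × cos(72.3°) = 1.39 W

1.39 W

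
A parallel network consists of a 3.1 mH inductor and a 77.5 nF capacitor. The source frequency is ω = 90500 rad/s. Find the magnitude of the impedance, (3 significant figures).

290 Ω

X_L = ωL = 281 Ω
X_C = 1/(ωC) = 143 Ω
Parallel: admittances add. Y = 1/(jωL) + jωC
Y = (0 + j0.00345) S
|Y| = 0.00345 S → |Z| = 1/|Y| = 290 Ω, ∠Z = −∠Y = -90.0°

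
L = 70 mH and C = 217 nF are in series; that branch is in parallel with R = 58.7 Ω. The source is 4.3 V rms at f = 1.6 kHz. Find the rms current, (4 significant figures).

ω = 2πf = 10050 rad/s
X_L = ωL = 703.7 Ω
X_C = 1/(ωC) = 458.4 Ω
Branch 1: Z₁ = R = 58.70 Ω
Branch 2 (series LC): Z₂ = j(X_L − X_C) = j245.3 Ω
Parallel: Z = Z₁Z₂/(Z₁+Z₂), |Z| = 57.09 Ω, ∠Z = 13.46°
I = V/|Z| = 4.3/57.09 = 75.32 mA

75.32 mA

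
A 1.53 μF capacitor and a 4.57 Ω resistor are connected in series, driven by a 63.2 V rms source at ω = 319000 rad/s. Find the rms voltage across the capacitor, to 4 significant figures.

X_C = 1/(ωC) = 2.049 Ω
Z = 4.570 − j2.049 Ω
|Z| = √(4.570² + 2.049²) = 5.008 Ω
I = V/|Z| = 12.62 A
V_C = I·|Z_C| = 12.62 × 2.049 = 25.86 V

25.86 V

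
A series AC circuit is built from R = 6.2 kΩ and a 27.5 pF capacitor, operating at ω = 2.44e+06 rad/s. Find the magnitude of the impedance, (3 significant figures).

16100 Ω

X_C = 1/(ωC) = 14900 Ω
Z = 6200 − j14900 Ω
|Z| = √(6200² + 14900²) = 16100 Ω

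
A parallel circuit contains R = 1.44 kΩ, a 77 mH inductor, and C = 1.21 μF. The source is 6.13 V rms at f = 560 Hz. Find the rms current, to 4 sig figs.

5.494 mA

ω = 2πf = 3519 rad/s
X_L = ωL = 270.9 Ω
X_C = 1/(ωC) = 234.9 Ω
Parallel: admittances add. Y = 1/R + 1/(jωL) + jωC
Y = (0.0006944 + j0.0005665) S
|Y| = 0.0008962 S → |Z| = 1/|Y| = 1116 Ω, ∠Z = −∠Y = -39.21°
I = V/|Z| = 6.13/1116 = 5.494 mA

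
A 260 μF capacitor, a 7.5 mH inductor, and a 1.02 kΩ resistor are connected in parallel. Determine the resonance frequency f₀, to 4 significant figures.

114.0 Hz

ω₀ = 1/√(LC) = 1/√(0.0075 × 0.00026) = 716.1 rad/s
f₀ = ω₀/(2π) = 114.0 Hz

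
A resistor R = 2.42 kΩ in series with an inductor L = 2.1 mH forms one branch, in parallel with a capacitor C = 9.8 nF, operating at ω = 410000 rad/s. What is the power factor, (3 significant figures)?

X_L = ωL = 861 Ω
X_C = 1/(ωC) = 249 Ω
Branch 1 (R+jX_L): Z₁ = 2420 + j861 Ω, |Z₁| = 2570 Ω
Branch 2 (−jX_C): Z₂ = −j249 Ω
Parallel: Z = Z₁Z₂/(Z₁+Z₂), |Z| = 256 Ω, ∠Z = -84.6°
cos φ = cos(-84.6°) = 0.0939

0.0939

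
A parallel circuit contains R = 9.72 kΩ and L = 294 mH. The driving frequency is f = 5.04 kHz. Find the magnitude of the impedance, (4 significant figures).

ω = 2πf = 31670 rad/s
X_L = ωL = 9310 Ω
Parallel: admittances add. Y = 1/R + 1/(jωL)
Y = (0.0001029 − j0.0001074) S
|Y| = 0.0001487 S → |Z| = 1/|Y| = 6724 Ω, ∠Z = −∠Y = 46.23°

6724 Ω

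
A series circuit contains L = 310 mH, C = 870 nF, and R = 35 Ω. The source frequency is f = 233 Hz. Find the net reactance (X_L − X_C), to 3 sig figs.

ω = 2πf = 1464 rad/s
X_L = ωL = 454 Ω
X_C = 1/(ωC) = 785 Ω
X = 454 − 785 = -331 Ω

-331 Ω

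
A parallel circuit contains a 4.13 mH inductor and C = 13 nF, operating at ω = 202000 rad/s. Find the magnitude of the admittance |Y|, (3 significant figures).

X_L = ωL = 834 Ω
X_C = 1/(ωC) = 381 Ω
Parallel: admittances add. Y = 1/(jωL) + jωC
Y = (0 + j0.00143) S
|Y| = 0.00143 S → |Z| = 1/|Y| = 701 Ω, ∠Z = −∠Y = -90.0°

1.43 mS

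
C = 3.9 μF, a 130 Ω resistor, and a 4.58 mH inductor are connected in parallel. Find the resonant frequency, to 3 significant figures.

1.19 kHz

ω₀ = 1/√(LC) = 1/√(0.00458 × 3.9e-06) = 7482 rad/s
f₀ = ω₀/(2π) = 1.19 kHz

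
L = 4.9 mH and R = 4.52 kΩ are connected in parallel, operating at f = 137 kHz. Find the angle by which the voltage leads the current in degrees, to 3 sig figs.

47.0°

ω = 2πf = 860800 rad/s
X_L = ωL = 4220 Ω
Parallel: admittances add. Y = 1/R + 1/(jωL)
Y = (0.000221 − j0.000237) S
|Y| = 0.000324 S → |Z| = 1/|Y| = 3080 Ω, ∠Z = −∠Y = 47.0°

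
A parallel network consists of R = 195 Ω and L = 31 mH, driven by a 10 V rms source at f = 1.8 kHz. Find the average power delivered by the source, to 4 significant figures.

ω = 2πf = 11310 rad/s
X_L = ωL = 350.6 Ω
Parallel: admittances add. Y = 1/R + 1/(jωL)
Y = (0.005128 − j0.002852) S
|Y| = 0.005868 S → |Z| = 1/|Y| = 170.4 Ω, ∠Z = −∠Y = 29.08°
I = V/|Z| = 58.68 mA
P = VI cos φ = 10 × 0.05868 × cos(29.08°) = 512.8 mW

512.8 mW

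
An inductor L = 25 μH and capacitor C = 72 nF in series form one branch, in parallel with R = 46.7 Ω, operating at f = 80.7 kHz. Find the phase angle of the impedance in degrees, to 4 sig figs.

ω = 2πf = 507100 rad/s
X_L = ωL = 12.68 Ω
X_C = 1/(ωC) = 27.39 Ω
Branch 1: Z₁ = R = 46.70 Ω
Branch 2 (series LC): Z₂ = j(X_L − X_C) = −j14.72 Ω
Parallel: Z = Z₁Z₂/(Z₁+Z₂), |Z| = 14.03 Ω, ∠Z = -72.51°

-72.51°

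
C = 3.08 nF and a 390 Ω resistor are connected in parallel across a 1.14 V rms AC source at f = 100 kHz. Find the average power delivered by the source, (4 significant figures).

3.332 mW

ω = 2πf = 628300 rad/s
X_C = 1/(ωC) = 516.7 Ω
Parallel: admittances add. Y = 1/R + jωC
Y = (0.002564 + j0.001935) S
|Y| = 0.003212 S → |Z| = 1/|Y| = 311.3 Ω, ∠Z = −∠Y = -37.04°
I = V/|Z| = 3.662 mA
P = VI cos φ = 1.14 × 0.003662 × cos(-37.04°) = 3.332 mW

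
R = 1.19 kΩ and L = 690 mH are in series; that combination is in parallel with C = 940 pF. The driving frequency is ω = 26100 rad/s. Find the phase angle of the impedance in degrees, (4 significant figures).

83.23°

X_L = ωL = 18010 Ω
X_C = 1/(ωC) = 40760 Ω
Branch 1 (R+jX_L): Z₁ = 1190 + j18010 Ω, |Z₁| = 18050 Ω
Branch 2 (−jX_C): Z₂ = −j40760 Ω
Parallel: Z = Z₁Z₂/(Z₁+Z₂), |Z| = 32290 Ω, ∠Z = 83.23°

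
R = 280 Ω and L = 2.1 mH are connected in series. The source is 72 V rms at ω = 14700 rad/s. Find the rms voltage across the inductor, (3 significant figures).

X_L = ωL = 30.9 Ω
Z = 280 + j30.9 Ω
|Z| = √(280² + 30.9²) = 282 Ω
I = V/|Z| = 256 mA
V_L = I·|Z_L| = 0.256 × 30.9 = 7.89 V

7.89 V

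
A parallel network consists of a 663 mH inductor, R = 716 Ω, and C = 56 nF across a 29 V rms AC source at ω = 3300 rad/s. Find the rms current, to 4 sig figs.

41.27 mA

X_L = ωL = 2188 Ω
X_C = 1/(ωC) = 5411 Ω
Parallel: admittances add. Y = 1/R + 1/(jωL) + jωC
Y = (0.001397 − j0.0002723) S
|Y| = 0.001423 S → |Z| = 1/|Y| = 702.8 Ω, ∠Z = −∠Y = 11.03°
I = V/|Z| = 29/702.8 = 41.27 mA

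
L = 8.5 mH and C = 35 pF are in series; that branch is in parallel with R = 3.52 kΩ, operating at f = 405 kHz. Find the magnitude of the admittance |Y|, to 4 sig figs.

299.9 μS

ω = 2πf = 2.545e+06 rad/s
X_L = ωL = 21630 Ω
X_C = 1/(ωC) = 11230 Ω
Branch 1: Z₁ = R = 3520 Ω
Branch 2 (series LC): Z₂ = j(X_L − X_C) = j10400 Ω
Parallel: Z = Z₁Z₂/(Z₁+Z₂), |Z| = 3334 Ω, ∠Z = 18.70°
|Y| = 1/|Z| = 299.9 μS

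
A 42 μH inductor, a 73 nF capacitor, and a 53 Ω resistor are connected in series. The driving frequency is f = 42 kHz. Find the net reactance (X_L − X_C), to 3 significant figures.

ω = 2πf = 263900 rad/s
X_L = ωL = 11.1 Ω
X_C = 1/(ωC) = 51.9 Ω
X = 11.1 − 51.9 = -40.8 Ω

-40.8 Ω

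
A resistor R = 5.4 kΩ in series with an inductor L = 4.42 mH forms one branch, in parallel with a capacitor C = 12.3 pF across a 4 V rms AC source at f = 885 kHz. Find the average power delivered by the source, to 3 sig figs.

ω = 2πf = 5.561e+06 rad/s
X_L = ωL = 24600 Ω
X_C = 1/(ωC) = 14600 Ω
Branch 1 (R+jX_L): Z₁ = 5400 + j24600 Ω, |Z₁| = 25200 Ω
Branch 2 (−jX_C): Z₂ = −j14600 Ω
Parallel: Z = Z₁Z₂/(Z₁+Z₂), |Z| = 32500 Ω, ∠Z = -73.9°
I = V/|Z| = 123 μA
P = VI cos φ = 4 × 0.000123 × cos(-73.9°) = 136 μW

136 μW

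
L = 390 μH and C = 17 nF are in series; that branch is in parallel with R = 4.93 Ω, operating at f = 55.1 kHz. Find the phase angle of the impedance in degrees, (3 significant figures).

ω = 2πf = 346200 rad/s
X_L = ωL = 135 Ω
X_C = 1/(ωC) = 170 Ω
Branch 1: Z₁ = R = 4.93 Ω
Branch 2 (series LC): Z₂ = j(X_L − X_C) = −j34.9 Ω
Parallel: Z = Z₁Z₂/(Z₁+Z₂), |Z| = 4.88 Ω, ∠Z = -8.04°

-8.04°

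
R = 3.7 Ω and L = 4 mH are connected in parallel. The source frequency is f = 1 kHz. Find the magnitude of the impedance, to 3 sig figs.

3.66 Ω

ω = 2πf = 6283 rad/s
X_L = ωL = 25.1 Ω
Parallel: admittances add. Y = 1/R + 1/(jωL)
Y = (0.270 − j0.0398) S
|Y| = 0.273 S → |Z| = 1/|Y| = 3.66 Ω, ∠Z = −∠Y = 8.37°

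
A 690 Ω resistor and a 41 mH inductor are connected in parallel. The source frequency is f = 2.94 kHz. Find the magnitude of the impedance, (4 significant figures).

510.1 Ω

ω = 2πf = 18470 rad/s
X_L = ωL = 757.4 Ω
Parallel: admittances add. Y = 1/R + 1/(jωL)
Y = (0.001449 − j0.001320) S
|Y| = 0.001961 S → |Z| = 1/|Y| = 510.1 Ω, ∠Z = −∠Y = 42.33°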